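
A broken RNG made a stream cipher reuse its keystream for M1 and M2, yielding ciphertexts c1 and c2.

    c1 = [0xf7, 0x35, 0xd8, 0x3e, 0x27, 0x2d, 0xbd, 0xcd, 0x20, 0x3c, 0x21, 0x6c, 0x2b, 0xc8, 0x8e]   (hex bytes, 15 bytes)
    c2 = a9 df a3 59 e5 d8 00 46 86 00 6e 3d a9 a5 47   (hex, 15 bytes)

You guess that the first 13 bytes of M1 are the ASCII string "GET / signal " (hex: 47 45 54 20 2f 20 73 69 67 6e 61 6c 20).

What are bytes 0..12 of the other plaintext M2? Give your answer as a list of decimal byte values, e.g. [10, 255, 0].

First, c1 ⊕ c2 = (M1 ⊕ K) ⊕ (M2 ⊕ K) = M1 ⊕ M2, so the key drops out. Then M2 = (M1 ⊕ M2) ⊕ M1 over the first 13 bytes.
byte 0: (f7 xor a9) xor 47 = 5e xor 47 = 19
byte 1: (35 xor df) xor 45 = ea xor 45 = af
byte 2: (d8 xor a3) xor 54 = 7b xor 54 = 2f
byte 3: (3e xor 59) xor 20 = 67 xor 20 = 47
byte 4: (27 xor e5) xor 2f = c2 xor 2f = ed
byte 5: (2d xor d8) xor 20 = f5 xor 20 = d5
byte 6: (bd xor 00) xor 73 = bd xor 73 = ce
byte 7: (cd xor 46) xor 69 = 8b xor 69 = e2
byte 8: (20 xor 86) xor 67 = a6 xor 67 = c1
byte 9: (3c xor 00) xor 6e = 3c xor 6e = 52
byte 10: (21 xor 6e) xor 61 = 4f xor 61 = 2e
byte 11: (6c xor 3d) xor 6c = 51 xor 6c = 3d
byte 12: (2b xor a9) xor 20 = 82 xor 20 = a2

[25, 175, 47, 71, 237, 213, 206, 226, 193, 82, 46, 61, 162]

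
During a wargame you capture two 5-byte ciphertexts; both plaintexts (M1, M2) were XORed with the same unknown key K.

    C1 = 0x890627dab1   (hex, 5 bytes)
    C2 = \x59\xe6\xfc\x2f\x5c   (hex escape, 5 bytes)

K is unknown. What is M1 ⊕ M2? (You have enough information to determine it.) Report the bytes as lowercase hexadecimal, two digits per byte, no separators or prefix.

C1 ⊕ C2 = (M1 ⊕ K) ⊕ (M2 ⊕ K) = M1 ⊕ M2 — the shared key cancels under XOR.
89 XOR 59 = d0
06 XOR e6 = e0
27 XOR fc = db
da XOR 2f = f5
b1 XOR 5c = ed

d0e0dbf5ed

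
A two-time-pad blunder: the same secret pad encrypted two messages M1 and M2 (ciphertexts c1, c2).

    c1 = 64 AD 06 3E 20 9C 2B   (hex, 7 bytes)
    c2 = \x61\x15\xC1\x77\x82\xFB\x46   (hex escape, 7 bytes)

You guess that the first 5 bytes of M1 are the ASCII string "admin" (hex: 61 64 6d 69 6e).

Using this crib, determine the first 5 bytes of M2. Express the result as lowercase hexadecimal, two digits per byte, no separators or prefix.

64dcaa20cc

First, c1 ⊕ c2 = (M1 ⊕ K) ⊕ (M2 ⊕ K) = M1 ⊕ M2, so the key drops out. Then M2 = (M1 ⊕ M2) ⊕ M1 over the first 5 bytes.
byte 0: (64 ⊕ 61) ⊕ 61 = 05 ⊕ 61 = 64
byte 1: (ad ⊕ 15) ⊕ 64 = b8 ⊕ 64 = dc
byte 2: (06 ⊕ c1) ⊕ 6d = c7 ⊕ 6d = aa
byte 3: (3e ⊕ 77) ⊕ 69 = 49 ⊕ 69 = 20
byte 4: (20 ⊕ 82) ⊕ 6e = a2 ⊕ 6e = cc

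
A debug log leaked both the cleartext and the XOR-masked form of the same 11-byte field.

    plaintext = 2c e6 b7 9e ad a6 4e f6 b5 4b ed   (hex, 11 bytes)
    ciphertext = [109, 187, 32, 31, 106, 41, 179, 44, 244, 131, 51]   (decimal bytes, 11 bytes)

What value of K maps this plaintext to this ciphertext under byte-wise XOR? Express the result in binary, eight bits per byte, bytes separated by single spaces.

Since ciphertext = plaintext ⊕ K, XORing both sides with plaintext gives K = plaintext ⊕ ciphertext.
 44 XOR 109 =  65
230 XOR 187 =  93
183 XOR  32 = 151
158 XOR  31 = 129
173 XOR 106 = 199
166 XOR  41 = 143
 78 XOR 179 = 253
246 XOR  44 = 218
181 XOR 244 =  65
 75 XOR 131 = 200
237 XOR  51 = 222

01000001 01011101 10010111 10000001 11000111 10001111 11111101 11011010 01000001 11001000 11011110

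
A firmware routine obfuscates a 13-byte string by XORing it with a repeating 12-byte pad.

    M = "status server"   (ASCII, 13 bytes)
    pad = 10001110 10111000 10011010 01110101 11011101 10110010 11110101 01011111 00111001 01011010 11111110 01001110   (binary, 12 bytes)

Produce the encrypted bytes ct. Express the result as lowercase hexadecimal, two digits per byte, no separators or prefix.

fdccfb01a8c1d52c5c28882bfc

The 12-byte key repeats, so the effective keystream is 8e b8 9a 75 dd b2 f5 5f 39 5a fe 4e 8e.
byte 0: 115 ⊕ 142 = 253
byte 1: 116 ⊕ 184 = 204
byte 2:  97 ⊕ 154 = 251
byte 3: 116 ⊕ 117 =   1
byte 4: 117 ⊕ 221 = 168
byte 5: 115 ⊕ 178 = 193
byte 6:  32 ⊕ 245 = 213
byte 7: 115 ⊕  95 =  44
byte 8: 101 ⊕  57 =  92
byte 9: 114 ⊕  90 =  40
byte 10: 118 ⊕ 254 = 136
byte 11: 101 ⊕  78 =  43
byte 12: 114 ⊕ 142 = 252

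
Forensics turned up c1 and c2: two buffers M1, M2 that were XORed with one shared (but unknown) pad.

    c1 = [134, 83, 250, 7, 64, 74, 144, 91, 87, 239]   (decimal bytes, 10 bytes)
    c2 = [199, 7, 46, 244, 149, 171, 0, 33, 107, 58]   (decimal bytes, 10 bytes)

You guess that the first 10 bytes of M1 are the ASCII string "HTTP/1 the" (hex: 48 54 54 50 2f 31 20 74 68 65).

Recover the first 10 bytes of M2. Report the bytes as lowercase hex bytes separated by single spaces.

First, c1 ⊕ c2 = (M1 ⊕ K) ⊕ (M2 ⊕ K) = M1 ⊕ M2, so the key drops out. Then M2 = (M1 ⊕ M2) ⊕ M1 over the first 10 bytes.
byte 0: (86 XOR c7) XOR 48 = 41 XOR 48 = 09
byte 1: (53 XOR 07) XOR 54 = 54 XOR 54 = 00
byte 2: (fa XOR 2e) XOR 54 = d4 XOR 54 = 80
byte 3: (07 XOR f4) XOR 50 = f3 XOR 50 = a3
byte 4: (40 XOR 95) XOR 2f = d5 XOR 2f = fa
byte 5: (4a XOR ab) XOR 31 = e1 XOR 31 = d0
byte 6: (90 XOR 00) XOR 20 = 90 XOR 20 = b0
byte 7: (5b XOR 21) XOR 74 = 7a XOR 74 = 0e
byte 8: (57 XOR 6b) XOR 68 = 3c XOR 68 = 54
byte 9: (ef XOR 3a) XOR 65 = d5 XOR 65 = b0

09 00 80 a3 fa d0 b0 0e 54 b0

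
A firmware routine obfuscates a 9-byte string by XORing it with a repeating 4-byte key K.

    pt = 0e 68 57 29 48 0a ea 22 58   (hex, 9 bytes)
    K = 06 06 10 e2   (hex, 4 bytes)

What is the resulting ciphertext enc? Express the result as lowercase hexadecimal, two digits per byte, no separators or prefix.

The 4-byte key repeats, so the effective keystream is 06 06 10 e2 06 06 10 e2 06.
byte 0: 0e ^ 06 = 08
byte 1: 68 ^ 06 = 6e
byte 2: 57 ^ 10 = 47
byte 3: 29 ^ e2 = cb
byte 4: 48 ^ 06 = 4e
byte 5: 0a ^ 06 = 0c
byte 6: ea ^ 10 = fa
byte 7: 22 ^ e2 = c0
byte 8: 58 ^ 06 = 5e

086e47cb4e0cfac05e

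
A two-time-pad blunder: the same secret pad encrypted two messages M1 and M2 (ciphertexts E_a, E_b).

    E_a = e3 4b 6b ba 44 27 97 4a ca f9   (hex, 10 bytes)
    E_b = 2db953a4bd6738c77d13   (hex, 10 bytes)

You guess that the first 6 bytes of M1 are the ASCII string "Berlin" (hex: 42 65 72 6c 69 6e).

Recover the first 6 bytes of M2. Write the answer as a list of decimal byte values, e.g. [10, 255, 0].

First, E_a ⊕ E_b = (M1 ⊕ K) ⊕ (M2 ⊕ K) = M1 ⊕ M2, so the key drops out. Then M2 = (M1 ⊕ M2) ⊕ M1 over the first 6 bytes.
byte 0: (e3 ⊕ 2d) ⊕ 42 = ce ⊕ 42 = 8c
byte 1: (4b ⊕ b9) ⊕ 65 = f2 ⊕ 65 = 97
byte 2: (6b ⊕ 53) ⊕ 72 = 38 ⊕ 72 = 4a
byte 3: (ba ⊕ a4) ⊕ 6c = 1e ⊕ 6c = 72
byte 4: (44 ⊕ bd) ⊕ 69 = f9 ⊕ 69 = 90
byte 5: (27 ⊕ 67) ⊕ 6e = 40 ⊕ 6e = 2e

[140, 151, 74, 114, 144, 46]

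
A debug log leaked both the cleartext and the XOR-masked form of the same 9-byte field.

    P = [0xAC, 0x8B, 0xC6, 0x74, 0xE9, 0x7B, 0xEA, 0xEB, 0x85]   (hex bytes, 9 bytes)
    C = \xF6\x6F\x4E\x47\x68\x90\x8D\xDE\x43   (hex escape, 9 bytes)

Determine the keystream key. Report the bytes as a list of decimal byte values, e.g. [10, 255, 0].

[90, 228, 136, 51, 129, 235, 103, 53, 198]

Since C = P ⊕ key, XORing both sides with P gives key = P ⊕ C.
byte 0: ac XOR f6 = 5a
byte 1: 8b XOR 6f = e4
byte 2: c6 XOR 4e = 88
byte 3: 74 XOR 47 = 33
byte 4: e9 XOR 68 = 81
byte 5: 7b XOR 90 = eb
byte 6: ea XOR 8d = 67
byte 7: eb XOR de = 35
byte 8: 85 XOR 43 = c6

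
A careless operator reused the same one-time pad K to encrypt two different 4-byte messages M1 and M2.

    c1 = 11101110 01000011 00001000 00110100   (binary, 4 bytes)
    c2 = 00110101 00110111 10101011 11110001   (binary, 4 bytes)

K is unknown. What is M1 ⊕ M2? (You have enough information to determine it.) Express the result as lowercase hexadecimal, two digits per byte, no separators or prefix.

db74a3c5

c1 ⊕ c2 = (M1 ⊕ K) ⊕ (M2 ⊕ K) = M1 ⊕ M2 — the shared key cancels under XOR.
byte 0: ee xor 35 = db
byte 1: 43 xor 37 = 74
byte 2: 08 xor ab = a3
byte 3: 34 xor f1 = c5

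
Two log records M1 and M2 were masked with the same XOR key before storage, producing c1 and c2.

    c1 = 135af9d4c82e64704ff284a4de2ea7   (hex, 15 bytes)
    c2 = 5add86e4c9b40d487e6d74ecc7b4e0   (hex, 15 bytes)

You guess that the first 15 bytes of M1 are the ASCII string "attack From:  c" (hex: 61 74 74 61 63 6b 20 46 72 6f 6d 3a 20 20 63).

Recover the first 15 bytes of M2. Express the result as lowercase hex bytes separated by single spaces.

28 f3 0b 51 62 f1 49 7e 43 f0 9d 72 39 ba 24

First, c1 ⊕ c2 = (M1 ⊕ K) ⊕ (M2 ⊕ K) = M1 ⊕ M2, so the key drops out. Then M2 = (M1 ⊕ M2) ⊕ M1 over the first 15 bytes.
byte 0: (13 ⊕ 5a) ⊕ 61 = 49 ⊕ 61 = 28
byte 1: (5a ⊕ dd) ⊕ 74 = 87 ⊕ 74 = f3
byte 2: (f9 ⊕ 86) ⊕ 74 = 7f ⊕ 74 = 0b
byte 3: (d4 ⊕ e4) ⊕ 61 = 30 ⊕ 61 = 51
byte 4: (c8 ⊕ c9) ⊕ 63 = 01 ⊕ 63 = 62
byte 5: (2e ⊕ b4) ⊕ 6b = 9a ⊕ 6b = f1
byte 6: (64 ⊕ 0d) ⊕ 20 = 69 ⊕ 20 = 49
byte 7: (70 ⊕ 48) ⊕ 46 = 38 ⊕ 46 = 7e
byte 8: (4f ⊕ 7e) ⊕ 72 = 31 ⊕ 72 = 43
byte 9: (f2 ⊕ 6d) ⊕ 6f = 9f ⊕ 6f = f0
byte 10: (84 ⊕ 74) ⊕ 6d = f0 ⊕ 6d = 9d
byte 11: (a4 ⊕ ec) ⊕ 3a = 48 ⊕ 3a = 72
byte 12: (de ⊕ c7) ⊕ 20 = 19 ⊕ 20 = 39
byte 13: (2e ⊕ b4) ⊕ 20 = 9a ⊕ 20 = ba
byte 14: (a7 ⊕ e0) ⊕ 63 = 47 ⊕ 63 = 24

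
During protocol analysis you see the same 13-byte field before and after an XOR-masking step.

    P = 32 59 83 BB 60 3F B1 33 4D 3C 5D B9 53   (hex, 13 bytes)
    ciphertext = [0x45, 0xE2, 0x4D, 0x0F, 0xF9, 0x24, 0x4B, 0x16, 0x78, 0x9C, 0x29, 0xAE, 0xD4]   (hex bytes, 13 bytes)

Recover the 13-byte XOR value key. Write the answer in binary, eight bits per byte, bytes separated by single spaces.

01110111 10111011 11001110 10110100 10011001 00011011 11111010 00100101 00110101 10100000 01110100 00010111 10000111

Since ciphertext = P ⊕ key, XORing both sides with P gives key = P ⊕ ciphertext.
00110010 ⊕ 01000101 = 01110111
01011001 ⊕ 11100010 = 10111011
10000011 ⊕ 01001101 = 11001110
10111011 ⊕ 00001111 = 10110100
01100000 ⊕ 11111001 = 10011001
00111111 ⊕ 00100100 = 00011011
10110001 ⊕ 01001011 = 11111010
00110011 ⊕ 00010110 = 00100101
01001101 ⊕ 01111000 = 00110101
00111100 ⊕ 10011100 = 10100000
01011101 ⊕ 00101001 = 01110100
10111001 ⊕ 10101110 = 00010111
01010011 ⊕ 11010100 = 10000111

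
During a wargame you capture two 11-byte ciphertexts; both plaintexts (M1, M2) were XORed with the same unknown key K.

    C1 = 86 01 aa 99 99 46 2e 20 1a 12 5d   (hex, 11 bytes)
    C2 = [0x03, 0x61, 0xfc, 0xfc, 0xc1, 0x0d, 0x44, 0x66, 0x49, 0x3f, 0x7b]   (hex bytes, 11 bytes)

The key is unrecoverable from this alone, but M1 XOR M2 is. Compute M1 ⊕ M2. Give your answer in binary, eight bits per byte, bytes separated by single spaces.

C1 ⊕ C2 = (M1 ⊕ K) ⊕ (M2 ⊕ K) = M1 ⊕ M2 — the shared key cancels under XOR.
86 XOR 03 = 85
01 XOR 61 = 60
aa XOR fc = 56
99 XOR fc = 65
99 XOR c1 = 58
46 XOR 0d = 4b
2e XOR 44 = 6a
20 XOR 66 = 46
1a XOR 49 = 53
12 XOR 3f = 2d
5d XOR 7b = 26

10000101 01100000 01010110 01100101 01011000 01001011 01101010 01000110 01010011 00101101 00100110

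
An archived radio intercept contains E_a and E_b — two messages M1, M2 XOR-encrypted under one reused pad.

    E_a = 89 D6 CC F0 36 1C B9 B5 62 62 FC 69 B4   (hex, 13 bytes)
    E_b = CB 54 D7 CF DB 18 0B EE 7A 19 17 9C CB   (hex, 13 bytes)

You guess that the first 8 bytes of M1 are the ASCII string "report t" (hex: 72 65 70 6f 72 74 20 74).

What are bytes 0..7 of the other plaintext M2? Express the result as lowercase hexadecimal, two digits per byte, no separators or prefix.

30e76b509f70922f

First, E_a ⊕ E_b = (M1 ⊕ K) ⊕ (M2 ⊕ K) = M1 ⊕ M2, so the key drops out. Then M2 = (M1 ⊕ M2) ⊕ M1 over the first 8 bytes.
byte 0: (89 XOR cb) XOR 72 = 42 XOR 72 = 30
byte 1: (d6 XOR 54) XOR 65 = 82 XOR 65 = e7
byte 2: (cc XOR d7) XOR 70 = 1b XOR 70 = 6b
byte 3: (f0 XOR cf) XOR 6f = 3f XOR 6f = 50
byte 4: (36 XOR db) XOR 72 = ed XOR 72 = 9f
byte 5: (1c XOR 18) XOR 74 = 04 XOR 74 = 70
byte 6: (b9 XOR 0b) XOR 20 = b2 XOR 20 = 92
byte 7: (b5 XOR ee) XOR 74 = 5b XOR 74 = 2f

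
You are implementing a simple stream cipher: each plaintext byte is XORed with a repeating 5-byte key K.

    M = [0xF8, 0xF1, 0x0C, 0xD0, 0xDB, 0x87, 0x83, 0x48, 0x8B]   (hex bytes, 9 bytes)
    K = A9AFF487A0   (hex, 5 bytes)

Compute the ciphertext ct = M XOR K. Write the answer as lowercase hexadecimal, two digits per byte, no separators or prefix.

515ef8577b2e2cbc0c

The 5-byte key repeats, so the effective keystream is a9 af f4 87 a0 a9 af f4 87.
byte 0: 248 ^ 169 =  81
byte 1: 241 ^ 175 =  94
byte 2:  12 ^ 244 = 248
byte 3: 208 ^ 135 =  87
byte 4: 219 ^ 160 = 123
byte 5: 135 ^ 169 =  46
byte 6: 131 ^ 175 =  44
byte 7:  72 ^ 244 = 188
byte 8: 139 ^ 135 =  12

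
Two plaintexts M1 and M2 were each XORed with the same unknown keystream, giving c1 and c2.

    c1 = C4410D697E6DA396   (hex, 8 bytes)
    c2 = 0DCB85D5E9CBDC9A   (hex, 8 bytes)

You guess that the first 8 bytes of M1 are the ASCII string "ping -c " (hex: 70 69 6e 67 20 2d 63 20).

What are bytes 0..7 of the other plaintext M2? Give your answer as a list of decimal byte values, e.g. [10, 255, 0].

First, c1 ⊕ c2 = (M1 ⊕ K) ⊕ (M2 ⊕ K) = M1 ⊕ M2, so the key drops out. Then M2 = (M1 ⊕ M2) ⊕ M1 over the first 8 bytes.
byte 0: (c4 ^ 0d) ^ 70 = c9 ^ 70 = b9
byte 1: (41 ^ cb) ^ 69 = 8a ^ 69 = e3
byte 2: (0d ^ 85) ^ 6e = 88 ^ 6e = e6
byte 3: (69 ^ d5) ^ 67 = bc ^ 67 = db
byte 4: (7e ^ e9) ^ 20 = 97 ^ 20 = b7
byte 5: (6d ^ cb) ^ 2d = a6 ^ 2d = 8b
byte 6: (a3 ^ dc) ^ 63 = 7f ^ 63 = 1c
byte 7: (96 ^ 9a) ^ 20 = 0c ^ 20 = 2c

[185, 227, 230, 219, 183, 139, 28, 44]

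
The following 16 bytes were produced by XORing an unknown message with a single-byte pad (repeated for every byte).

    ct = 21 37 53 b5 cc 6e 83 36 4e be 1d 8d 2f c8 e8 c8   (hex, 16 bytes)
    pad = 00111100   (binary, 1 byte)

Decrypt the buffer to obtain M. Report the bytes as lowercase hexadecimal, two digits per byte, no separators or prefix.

1d0b6f89f052bf0a728221b113f4d4f4

The 1-byte key repeats, so the effective keystream is 3c 3c 3c 3c 3c 3c 3c 3c 3c 3c 3c 3c 3c 3c 3c 3c.
byte 0: 21 ^ 3c = 1d
byte 1: 37 ^ 3c = 0b
byte 2: 53 ^ 3c = 6f
byte 3: b5 ^ 3c = 89
byte 4: cc ^ 3c = f0
byte 5: 6e ^ 3c = 52
byte 6: 83 ^ 3c = bf
byte 7: 36 ^ 3c = 0a
byte 8: 4e ^ 3c = 72
byte 9: be ^ 3c = 82
byte 10: 1d ^ 3c = 21
byte 11: 8d ^ 3c = b1
byte 12: 2f ^ 3c = 13
byte 13: c8 ^ 3c = f4
byte 14: e8 ^ 3c = d4
byte 15: c8 ^ 3c = f4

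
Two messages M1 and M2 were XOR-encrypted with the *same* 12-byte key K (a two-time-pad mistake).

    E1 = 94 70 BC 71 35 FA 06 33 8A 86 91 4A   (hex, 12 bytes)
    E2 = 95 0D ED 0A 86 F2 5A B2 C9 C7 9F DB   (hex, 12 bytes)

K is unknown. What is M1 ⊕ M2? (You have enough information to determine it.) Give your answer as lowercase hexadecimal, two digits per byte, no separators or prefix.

E1 ⊕ E2 = (M1 ⊕ K) ⊕ (M2 ⊕ K) = M1 ⊕ M2 — the shared key cancels under XOR.
94 ⊕ 95 = 01
70 ⊕ 0d = 7d
bc ⊕ ed = 51
71 ⊕ 0a = 7b
35 ⊕ 86 = b3
fa ⊕ f2 = 08
06 ⊕ 5a = 5c
33 ⊕ b2 = 81
8a ⊕ c9 = 43
86 ⊕ c7 = 41
91 ⊕ 9f = 0e
4a ⊕ db = 91

017d517bb3085c8143410e91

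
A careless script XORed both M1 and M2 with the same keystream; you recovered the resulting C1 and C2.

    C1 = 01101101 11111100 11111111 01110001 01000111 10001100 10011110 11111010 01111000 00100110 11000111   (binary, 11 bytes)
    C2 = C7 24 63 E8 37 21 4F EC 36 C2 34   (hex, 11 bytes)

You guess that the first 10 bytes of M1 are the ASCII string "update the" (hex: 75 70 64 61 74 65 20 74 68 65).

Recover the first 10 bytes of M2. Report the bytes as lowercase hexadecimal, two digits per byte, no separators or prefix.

dfa8f8f804c8f1622681

First, C1 ⊕ C2 = (M1 ⊕ K) ⊕ (M2 ⊕ K) = M1 ⊕ M2, so the key drops out. Then M2 = (M1 ⊕ M2) ⊕ M1 over the first 10 bytes.
byte 0: (6d XOR c7) XOR 75 = aa XOR 75 = df
byte 1: (fc XOR 24) XOR 70 = d8 XOR 70 = a8
byte 2: (ff XOR 63) XOR 64 = 9c XOR 64 = f8
byte 3: (71 XOR e8) XOR 61 = 99 XOR 61 = f8
byte 4: (47 XOR 37) XOR 74 = 70 XOR 74 = 04
byte 5: (8c XOR 21) XOR 65 = ad XOR 65 = c8
byte 6: (9e XOR 4f) XOR 20 = d1 XOR 20 = f1
byte 7: (fa XOR ec) XOR 74 = 16 XOR 74 = 62
byte 8: (78 XOR 36) XOR 68 = 4e XOR 68 = 26
byte 9: (26 XOR c2) XOR 65 = e4 XOR 65 = 81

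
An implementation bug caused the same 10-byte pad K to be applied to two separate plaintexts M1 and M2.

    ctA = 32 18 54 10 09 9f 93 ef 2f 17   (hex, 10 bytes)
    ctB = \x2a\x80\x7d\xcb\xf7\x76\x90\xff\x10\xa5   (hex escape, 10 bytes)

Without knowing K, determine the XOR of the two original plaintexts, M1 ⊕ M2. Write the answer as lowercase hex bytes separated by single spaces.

ctA ⊕ ctB = (M1 ⊕ K) ⊕ (M2 ⊕ K) = M1 ⊕ M2 — the shared key cancels under XOR.
00110010 xor 00101010 = 00011000
00011000 xor 10000000 = 10011000
01010100 xor 01111101 = 00101001
00010000 xor 11001011 = 11011011
00001001 xor 11110111 = 11111110
10011111 xor 01110110 = 11101001
10010011 xor 10010000 = 00000011
11101111 xor 11111111 = 00010000
00101111 xor 00010000 = 00111111
00010111 xor 10100101 = 10110010

18 98 29 db fe e9 03 10 3f b2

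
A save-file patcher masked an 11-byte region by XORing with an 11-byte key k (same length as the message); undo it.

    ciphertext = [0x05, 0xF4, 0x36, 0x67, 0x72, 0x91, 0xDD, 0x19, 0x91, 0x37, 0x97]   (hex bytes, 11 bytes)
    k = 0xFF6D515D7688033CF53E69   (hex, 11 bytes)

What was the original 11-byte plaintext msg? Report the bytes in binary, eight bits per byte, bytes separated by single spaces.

00000101 xor 11111111 = 11111010
11110100 xor 01101101 = 10011001
00110110 xor 01010001 = 01100111
01100111 xor 01011101 = 00111010
01110010 xor 01110110 = 00000100
10010001 xor 10001000 = 00011001
11011101 xor 00000011 = 11011110
00011001 xor 00111100 = 00100101
10010001 xor 11110101 = 01100100
00110111 xor 00111110 = 00001001
10010111 xor 01101001 = 11111110

11111010 10011001 01100111 00111010 00000100 00011001 11011110 00100101 01100100 00001001 11111110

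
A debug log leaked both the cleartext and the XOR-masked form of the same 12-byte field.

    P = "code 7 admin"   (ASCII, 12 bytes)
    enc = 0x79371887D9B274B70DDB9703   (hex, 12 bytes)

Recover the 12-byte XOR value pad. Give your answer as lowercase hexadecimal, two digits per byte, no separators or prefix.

Since enc = P ⊕ pad, XORing both sides with P gives pad = P ⊕ enc.
byte 0: 01100011 XOR 01111001 = 00011010
byte 1: 01101111 XOR 00110111 = 01011000
byte 2: 01100100 XOR 00011000 = 01111100
byte 3: 01100101 XOR 10000111 = 11100010
byte 4: 00100000 XOR 11011001 = 11111001
byte 5: 00110111 XOR 10110010 = 10000101
byte 6: 00100000 XOR 01110100 = 01010100
byte 7: 01100001 XOR 10110111 = 11010110
byte 8: 01100100 XOR 00001101 = 01101001
byte 9: 01101101 XOR 11011011 = 10110110
byte 10: 01101001 XOR 10010111 = 11111110
byte 11: 01101110 XOR 00000011 = 01101101

1a587ce2f98554d669b6fe6d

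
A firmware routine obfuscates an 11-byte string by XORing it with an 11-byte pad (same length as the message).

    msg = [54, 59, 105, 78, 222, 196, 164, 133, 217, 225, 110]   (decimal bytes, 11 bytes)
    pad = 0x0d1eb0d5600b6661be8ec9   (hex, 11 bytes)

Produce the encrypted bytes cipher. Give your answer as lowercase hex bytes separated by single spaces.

36 ^ 0d = 3b
3b ^ 1e = 25
69 ^ b0 = d9
4e ^ d5 = 9b
de ^ 60 = be
c4 ^ 0b = cf
a4 ^ 66 = c2
85 ^ 61 = e4
d9 ^ be = 67
e1 ^ 8e = 6f
6e ^ c9 = a7

3b 25 d9 9b be cf c2 e4 67 6f a7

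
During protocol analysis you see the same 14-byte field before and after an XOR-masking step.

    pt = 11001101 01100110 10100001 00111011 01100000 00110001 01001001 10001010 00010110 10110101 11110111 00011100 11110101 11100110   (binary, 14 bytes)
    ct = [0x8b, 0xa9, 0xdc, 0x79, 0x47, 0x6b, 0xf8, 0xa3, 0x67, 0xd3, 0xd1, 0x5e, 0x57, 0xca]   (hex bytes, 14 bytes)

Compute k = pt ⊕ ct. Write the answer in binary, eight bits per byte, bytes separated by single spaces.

01000110 11001111 01111101 01000010 00100111 01011010 10110001 00101001 01110001 01100110 00100110 01000010 10100010 00101100

Since ct = pt ⊕ k, XORing both sides with pt gives k = pt ⊕ ct.
cd ^ 8b = 46
66 ^ a9 = cf
a1 ^ dc = 7d
3b ^ 79 = 42
60 ^ 47 = 27
31 ^ 6b = 5a
49 ^ f8 = b1
8a ^ a3 = 29
16 ^ 67 = 71
b5 ^ d3 = 66
f7 ^ d1 = 26
1c ^ 5e = 42
f5 ^ 57 = a2
e6 ^ ca = 2c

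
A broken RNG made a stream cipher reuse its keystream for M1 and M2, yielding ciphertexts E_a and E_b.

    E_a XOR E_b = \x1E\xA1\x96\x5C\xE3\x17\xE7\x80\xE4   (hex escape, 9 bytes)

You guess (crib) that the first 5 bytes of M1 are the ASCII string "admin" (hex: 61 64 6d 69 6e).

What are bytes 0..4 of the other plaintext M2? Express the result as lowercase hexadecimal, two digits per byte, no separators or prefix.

Since E_a ⊕ E_b = M1 ⊕ M2, XORing with the guessed M1 bytes yields the corresponding M2 bytes: M2 = (E_a ⊕ E_b) ⊕ M1.
byte 0: 1e ⊕ 61 = 7f
byte 1: a1 ⊕ 64 = c5
byte 2: 96 ⊕ 6d = fb
byte 3: 5c ⊕ 69 = 35
byte 4: e3 ⊕ 6e = 8d

7fc5fb358d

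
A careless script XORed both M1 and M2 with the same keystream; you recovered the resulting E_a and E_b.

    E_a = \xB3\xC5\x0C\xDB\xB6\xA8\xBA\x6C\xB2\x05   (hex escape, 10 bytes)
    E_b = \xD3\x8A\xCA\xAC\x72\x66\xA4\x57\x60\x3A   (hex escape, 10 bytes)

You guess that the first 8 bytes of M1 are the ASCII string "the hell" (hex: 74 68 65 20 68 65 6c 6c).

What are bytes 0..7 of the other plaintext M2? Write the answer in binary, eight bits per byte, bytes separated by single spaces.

First, E_a ⊕ E_b = (M1 ⊕ K) ⊕ (M2 ⊕ K) = M1 ⊕ M2, so the key drops out. Then M2 = (M1 ⊕ M2) ⊕ M1 over the first 8 bytes.
byte 0: (b3 XOR d3) XOR 74 = 60 XOR 74 = 14
byte 1: (c5 XOR 8a) XOR 68 = 4f XOR 68 = 27
byte 2: (0c XOR ca) XOR 65 = c6 XOR 65 = a3
byte 3: (db XOR ac) XOR 20 = 77 XOR 20 = 57
byte 4: (b6 XOR 72) XOR 68 = c4 XOR 68 = ac
byte 5: (a8 XOR 66) XOR 65 = ce XOR 65 = ab
byte 6: (ba XOR a4) XOR 6c = 1e XOR 6c = 72
byte 7: (6c XOR 57) XOR 6c = 3b XOR 6c = 57

00010100 00100111 10100011 01010111 10101100 10101011 01110010 01010111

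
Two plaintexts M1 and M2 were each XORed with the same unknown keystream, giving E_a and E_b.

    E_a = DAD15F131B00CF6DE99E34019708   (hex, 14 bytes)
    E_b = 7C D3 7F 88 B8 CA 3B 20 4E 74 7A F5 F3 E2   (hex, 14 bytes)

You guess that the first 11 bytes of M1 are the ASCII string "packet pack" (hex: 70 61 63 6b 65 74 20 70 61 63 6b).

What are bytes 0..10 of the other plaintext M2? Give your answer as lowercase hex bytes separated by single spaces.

First, E_a ⊕ E_b = (M1 ⊕ K) ⊕ (M2 ⊕ K) = M1 ⊕ M2, so the key drops out. Then M2 = (M1 ⊕ M2) ⊕ M1 over the first 11 bytes.
byte 0: (da xor 7c) xor 70 = a6 xor 70 = d6
byte 1: (d1 xor d3) xor 61 = 02 xor 61 = 63
byte 2: (5f xor 7f) xor 63 = 20 xor 63 = 43
byte 3: (13 xor 88) xor 6b = 9b xor 6b = f0
byte 4: (1b xor b8) xor 65 = a3 xor 65 = c6
byte 5: (00 xor ca) xor 74 = ca xor 74 = be
byte 6: (cf xor 3b) xor 20 = f4 xor 20 = d4
byte 7: (6d xor 20) xor 70 = 4d xor 70 = 3d
byte 8: (e9 xor 4e) xor 61 = a7 xor 61 = c6
byte 9: (9e xor 74) xor 63 = ea xor 63 = 89
byte 10: (34 xor 7a) xor 6b = 4e xor 6b = 25

d6 63 43 f0 c6 be d4 3d c6 89 25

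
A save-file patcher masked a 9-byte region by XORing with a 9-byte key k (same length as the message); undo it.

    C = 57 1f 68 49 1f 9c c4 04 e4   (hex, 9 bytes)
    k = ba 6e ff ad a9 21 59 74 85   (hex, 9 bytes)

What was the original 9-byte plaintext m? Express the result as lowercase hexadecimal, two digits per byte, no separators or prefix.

byte 0:  87 ^ 186 = 237
byte 1:  31 ^ 110 = 113
byte 2: 104 ^ 255 = 151
byte 3:  73 ^ 173 = 228
byte 4:  31 ^ 169 = 182
byte 5: 156 ^  33 = 189
byte 6: 196 ^  89 = 157
byte 7:   4 ^ 116 = 112
byte 8: 228 ^ 133 =  97

ed7197e4b6bd9d7061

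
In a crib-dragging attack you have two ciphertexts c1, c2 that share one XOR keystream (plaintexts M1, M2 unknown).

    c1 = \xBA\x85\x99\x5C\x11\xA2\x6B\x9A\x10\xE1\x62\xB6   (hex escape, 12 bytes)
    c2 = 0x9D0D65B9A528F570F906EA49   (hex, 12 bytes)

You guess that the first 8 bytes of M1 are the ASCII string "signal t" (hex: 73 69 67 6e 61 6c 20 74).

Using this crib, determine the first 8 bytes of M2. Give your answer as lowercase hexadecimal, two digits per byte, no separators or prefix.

First, c1 ⊕ c2 = (M1 ⊕ K) ⊕ (M2 ⊕ K) = M1 ⊕ M2, so the key drops out. Then M2 = (M1 ⊕ M2) ⊕ M1 over the first 8 bytes.
byte 0: (ba ^ 9d) ^ 73 = 27 ^ 73 = 54
byte 1: (85 ^ 0d) ^ 69 = 88 ^ 69 = e1
byte 2: (99 ^ 65) ^ 67 = fc ^ 67 = 9b
byte 3: (5c ^ b9) ^ 6e = e5 ^ 6e = 8b
byte 4: (11 ^ a5) ^ 61 = b4 ^ 61 = d5
byte 5: (a2 ^ 28) ^ 6c = 8a ^ 6c = e6
byte 6: (6b ^ f5) ^ 20 = 9e ^ 20 = be
byte 7: (9a ^ 70) ^ 74 = ea ^ 74 = 9e

54e19b8bd5e6be9e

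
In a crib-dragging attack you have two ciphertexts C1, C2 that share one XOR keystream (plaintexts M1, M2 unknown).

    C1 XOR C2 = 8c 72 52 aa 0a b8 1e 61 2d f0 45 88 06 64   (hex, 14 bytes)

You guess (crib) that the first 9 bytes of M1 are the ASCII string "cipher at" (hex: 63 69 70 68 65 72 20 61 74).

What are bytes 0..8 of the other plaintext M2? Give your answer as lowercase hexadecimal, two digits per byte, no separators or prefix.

Since C1 ⊕ C2 = M1 ⊕ M2, XORing with the guessed M1 bytes yields the corresponding M2 bytes: M2 = (C1 ⊕ C2) ⊕ M1.
10001100 XOR 01100011 = 11101111
01110010 XOR 01101001 = 00011011
01010010 XOR 01110000 = 00100010
10101010 XOR 01101000 = 11000010
00001010 XOR 01100101 = 01101111
10111000 XOR 01110010 = 11001010
00011110 XOR 00100000 = 00111110
01100001 XOR 01100001 = 00000000
00101101 XOR 01110100 = 01011001

ef1b22c26fca3e0059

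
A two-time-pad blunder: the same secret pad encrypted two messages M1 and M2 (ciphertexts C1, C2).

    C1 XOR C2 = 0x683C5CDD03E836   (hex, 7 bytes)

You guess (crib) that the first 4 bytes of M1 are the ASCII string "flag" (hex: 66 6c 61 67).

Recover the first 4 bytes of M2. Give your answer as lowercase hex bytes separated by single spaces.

0e 50 3d ba

Since C1 ⊕ C2 = M1 ⊕ M2, XORing with the guessed M1 bytes yields the corresponding M2 bytes: M2 = (C1 ⊕ C2) ⊕ M1.
byte 0: 104 ^ 102 =  14
byte 1:  60 ^ 108 =  80
byte 2:  92 ^  97 =  61
byte 3: 221 ^ 103 = 186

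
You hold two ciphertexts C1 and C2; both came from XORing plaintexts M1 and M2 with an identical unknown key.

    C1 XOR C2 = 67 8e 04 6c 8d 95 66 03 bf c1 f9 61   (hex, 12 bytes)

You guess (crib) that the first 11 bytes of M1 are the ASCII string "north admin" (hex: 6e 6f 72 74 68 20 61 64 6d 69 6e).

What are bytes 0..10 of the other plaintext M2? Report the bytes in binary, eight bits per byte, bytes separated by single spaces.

Since C1 ⊕ C2 = M1 ⊕ M2, XORing with the guessed M1 bytes yields the corresponding M2 bytes: M2 = (C1 ⊕ C2) ⊕ M1.
67 XOR 6e = 09
8e XOR 6f = e1
04 XOR 72 = 76
6c XOR 74 = 18
8d XOR 68 = e5
95 XOR 20 = b5
66 XOR 61 = 07
03 XOR 64 = 67
bf XOR 6d = d2
c1 XOR 69 = a8
f9 XOR 6e = 97

00001001 11100001 01110110 00011000 11100101 10110101 00000111 01100111 11010010 10101000 10010111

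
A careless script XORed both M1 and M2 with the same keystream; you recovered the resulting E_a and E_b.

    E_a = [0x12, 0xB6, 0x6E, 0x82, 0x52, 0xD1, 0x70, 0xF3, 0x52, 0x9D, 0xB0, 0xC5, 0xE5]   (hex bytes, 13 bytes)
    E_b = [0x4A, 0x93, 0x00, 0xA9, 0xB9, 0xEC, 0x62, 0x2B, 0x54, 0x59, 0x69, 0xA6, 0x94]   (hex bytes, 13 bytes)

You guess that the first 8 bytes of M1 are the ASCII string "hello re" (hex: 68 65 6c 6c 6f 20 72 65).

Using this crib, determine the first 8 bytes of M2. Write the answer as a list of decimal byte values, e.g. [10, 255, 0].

First, E_a ⊕ E_b = (M1 ⊕ K) ⊕ (M2 ⊕ K) = M1 ⊕ M2, so the key drops out. Then M2 = (M1 ⊕ M2) ⊕ M1 over the first 8 bytes.
byte 0: (12 XOR 4a) XOR 68 = 58 XOR 68 = 30
byte 1: (b6 XOR 93) XOR 65 = 25 XOR 65 = 40
byte 2: (6e XOR 00) XOR 6c = 6e XOR 6c = 02
byte 3: (82 XOR a9) XOR 6c = 2b XOR 6c = 47
byte 4: (52 XOR b9) XOR 6f = eb XOR 6f = 84
byte 5: (d1 XOR ec) XOR 20 = 3d XOR 20 = 1d
byte 6: (70 XOR 62) XOR 72 = 12 XOR 72 = 60
byte 7: (f3 XOR 2b) XOR 65 = d8 XOR 65 = bd

[48, 64, 2, 71, 132, 29, 96, 189]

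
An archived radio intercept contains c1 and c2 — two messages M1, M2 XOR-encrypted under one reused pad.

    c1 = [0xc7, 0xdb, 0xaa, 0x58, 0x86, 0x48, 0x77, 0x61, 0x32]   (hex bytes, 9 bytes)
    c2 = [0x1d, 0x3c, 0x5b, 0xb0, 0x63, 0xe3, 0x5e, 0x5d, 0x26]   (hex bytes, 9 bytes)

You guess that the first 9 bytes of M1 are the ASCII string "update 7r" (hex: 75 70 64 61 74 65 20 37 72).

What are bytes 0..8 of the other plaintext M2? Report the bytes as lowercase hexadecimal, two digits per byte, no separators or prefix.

af97958991ce090b66

First, c1 ⊕ c2 = (M1 ⊕ K) ⊕ (M2 ⊕ K) = M1 ⊕ M2, so the key drops out. Then M2 = (M1 ⊕ M2) ⊕ M1 over the first 9 bytes.
byte 0: (c7 xor 1d) xor 75 = da xor 75 = af
byte 1: (db xor 3c) xor 70 = e7 xor 70 = 97
byte 2: (aa xor 5b) xor 64 = f1 xor 64 = 95
byte 3: (58 xor b0) xor 61 = e8 xor 61 = 89
byte 4: (86 xor 63) xor 74 = e5 xor 74 = 91
byte 5: (48 xor e3) xor 65 = ab xor 65 = ce
byte 6: (77 xor 5e) xor 20 = 29 xor 20 = 09
byte 7: (61 xor 5d) xor 37 = 3c xor 37 = 0b
byte 8: (32 xor 26) xor 72 = 14 xor 72 = 66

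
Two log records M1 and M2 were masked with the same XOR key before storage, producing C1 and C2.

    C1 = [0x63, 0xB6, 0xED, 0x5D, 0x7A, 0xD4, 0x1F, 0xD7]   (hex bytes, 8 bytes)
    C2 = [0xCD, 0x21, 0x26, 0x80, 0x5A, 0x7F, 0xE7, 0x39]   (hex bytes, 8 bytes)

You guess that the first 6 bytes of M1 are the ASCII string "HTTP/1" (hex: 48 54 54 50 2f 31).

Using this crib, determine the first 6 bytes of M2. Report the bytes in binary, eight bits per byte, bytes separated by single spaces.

First, C1 ⊕ C2 = (M1 ⊕ K) ⊕ (M2 ⊕ K) = M1 ⊕ M2, so the key drops out. Then M2 = (M1 ⊕ M2) ⊕ M1 over the first 6 bytes.
byte 0: (63 XOR cd) XOR 48 = ae XOR 48 = e6
byte 1: (b6 XOR 21) XOR 54 = 97 XOR 54 = c3
byte 2: (ed XOR 26) XOR 54 = cb XOR 54 = 9f
byte 3: (5d XOR 80) XOR 50 = dd XOR 50 = 8d
byte 4: (7a XOR 5a) XOR 2f = 20 XOR 2f = 0f
byte 5: (d4 XOR 7f) XOR 31 = ab XOR 31 = 9a

11100110 11000011 10011111 10001101 00001111 10011010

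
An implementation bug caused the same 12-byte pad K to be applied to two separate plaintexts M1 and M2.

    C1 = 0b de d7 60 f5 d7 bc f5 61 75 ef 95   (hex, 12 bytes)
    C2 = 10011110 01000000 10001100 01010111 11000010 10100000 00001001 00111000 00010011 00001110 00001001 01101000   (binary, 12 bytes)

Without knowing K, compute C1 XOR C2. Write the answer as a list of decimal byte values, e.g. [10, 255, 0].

[149, 158, 91, 55, 55, 119, 181, 205, 114, 123, 230, 253]

C1 ⊕ C2 = (M1 ⊕ K) ⊕ (M2 ⊕ K) = M1 ⊕ M2 — the shared key cancels under XOR.
 11 XOR 158 = 149
222 XOR  64 = 158
215 XOR 140 =  91
 96 XOR  87 =  55
245 XOR 194 =  55
215 XOR 160 = 119
188 XOR   9 = 181
245 XOR  56 = 205
 97 XOR  19 = 114
117 XOR  14 = 123
239 XOR   9 = 230
149 XOR 104 = 253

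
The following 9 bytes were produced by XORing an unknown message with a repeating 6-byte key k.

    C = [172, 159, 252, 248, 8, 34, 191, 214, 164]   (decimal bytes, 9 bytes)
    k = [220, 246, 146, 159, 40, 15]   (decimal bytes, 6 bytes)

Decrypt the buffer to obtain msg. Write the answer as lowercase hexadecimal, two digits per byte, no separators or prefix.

The 6-byte key repeats, so the effective keystream is dc f6 92 9f 28 0f dc f6 92.
byte 0: ac xor dc = 70
byte 1: 9f xor f6 = 69
byte 2: fc xor 92 = 6e
byte 3: f8 xor 9f = 67
byte 4: 08 xor 28 = 20
byte 5: 22 xor 0f = 2d
byte 6: bf xor dc = 63
byte 7: d6 xor f6 = 20
byte 8: a4 xor 92 = 36

70696e67202d632036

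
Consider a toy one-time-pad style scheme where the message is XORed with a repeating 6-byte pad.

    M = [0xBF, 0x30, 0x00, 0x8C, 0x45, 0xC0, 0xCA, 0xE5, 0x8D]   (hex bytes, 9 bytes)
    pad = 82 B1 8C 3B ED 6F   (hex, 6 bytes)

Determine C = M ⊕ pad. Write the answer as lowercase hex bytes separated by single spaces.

3d 81 8c b7 a8 af 48 54 01

The 6-byte key repeats, so the effective keystream is 82 b1 8c 3b ed 6f 82 b1 8c.
byte 0: bf ^ 82 = 3d
byte 1: 30 ^ b1 = 81
byte 2: 00 ^ 8c = 8c
byte 3: 8c ^ 3b = b7
byte 4: 45 ^ ed = a8
byte 5: c0 ^ 6f = af
byte 6: ca ^ 82 = 48
byte 7: e5 ^ b1 = 54
byte 8: 8d ^ 8c = 01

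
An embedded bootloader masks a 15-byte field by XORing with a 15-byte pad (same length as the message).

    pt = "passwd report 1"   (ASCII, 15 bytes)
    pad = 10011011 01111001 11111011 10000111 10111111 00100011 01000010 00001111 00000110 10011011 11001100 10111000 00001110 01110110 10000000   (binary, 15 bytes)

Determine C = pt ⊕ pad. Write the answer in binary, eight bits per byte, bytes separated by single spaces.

11101011 00011000 10001000 11110100 11001000 01000111 01100010 01111101 01100011 11101011 10100011 11001010 01111010 01010110 10110001

01110000 XOR 10011011 = 11101011
01100001 XOR 01111001 = 00011000
01110011 XOR 11111011 = 10001000
01110011 XOR 10000111 = 11110100
01110111 XOR 10111111 = 11001000
01100100 XOR 00100011 = 01000111
00100000 XOR 01000010 = 01100010
01110010 XOR 00001111 = 01111101
01100101 XOR 00000110 = 01100011
01110000 XOR 10011011 = 11101011
01101111 XOR 11001100 = 10100011
01110010 XOR 10111000 = 11001010
01110100 XOR 00001110 = 01111010
00100000 XOR 01110110 = 01010110
00110001 XOR 10000000 = 10110001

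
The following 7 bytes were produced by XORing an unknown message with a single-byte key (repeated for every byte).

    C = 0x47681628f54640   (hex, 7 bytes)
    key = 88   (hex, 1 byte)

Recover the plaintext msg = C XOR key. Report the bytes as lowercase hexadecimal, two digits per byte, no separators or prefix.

The 1-byte key repeats, so the effective keystream is 88 88 88 88 88 88 88.
byte 0: 01000111 XOR 10001000 = 11001111
byte 1: 01101000 XOR 10001000 = 11100000
byte 2: 00010110 XOR 10001000 = 10011110
byte 3: 00101000 XOR 10001000 = 10100000
byte 4: 11110101 XOR 10001000 = 01111101
byte 5: 01000110 XOR 10001000 = 11001110
byte 6: 01000000 XOR 10001000 = 11001000

cfe09ea07dcec8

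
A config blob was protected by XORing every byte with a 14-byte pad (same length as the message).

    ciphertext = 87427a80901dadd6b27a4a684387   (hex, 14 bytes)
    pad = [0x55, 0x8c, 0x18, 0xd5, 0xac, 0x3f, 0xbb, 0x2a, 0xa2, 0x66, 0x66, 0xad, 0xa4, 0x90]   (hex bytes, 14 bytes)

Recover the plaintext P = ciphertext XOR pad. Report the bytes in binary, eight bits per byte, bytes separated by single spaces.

XOR is its own inverse, so applying the key byte-wise gives the result directly.
byte 0: 87 ^ 55 = d2
byte 1: 42 ^ 8c = ce
byte 2: 7a ^ 18 = 62
byte 3: 80 ^ d5 = 55
byte 4: 90 ^ ac = 3c
byte 5: 1d ^ 3f = 22
byte 6: ad ^ bb = 16
byte 7: d6 ^ 2a = fc
byte 8: b2 ^ a2 = 10
byte 9: 7a ^ 66 = 1c
byte 10: 4a ^ 66 = 2c
byte 11: 68 ^ ad = c5
byte 12: 43 ^ a4 = e7
byte 13: 87 ^ 90 = 17

11010010 11001110 01100010 01010101 00111100 00100010 00010110 11111100 00010000 00011100 00101100 11000101 11100111 00010111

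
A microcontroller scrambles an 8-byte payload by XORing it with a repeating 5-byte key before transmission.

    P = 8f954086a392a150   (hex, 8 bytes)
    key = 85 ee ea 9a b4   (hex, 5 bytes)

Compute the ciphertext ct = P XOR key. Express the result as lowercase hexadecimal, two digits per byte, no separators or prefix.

The 5-byte key repeats, so the effective keystream is 85 ee ea 9a b4 85 ee ea.
byte 0: 8f ^ 85 = 0a
byte 1: 95 ^ ee = 7b
byte 2: 40 ^ ea = aa
byte 3: 86 ^ 9a = 1c
byte 4: a3 ^ b4 = 17
byte 5: 92 ^ 85 = 17
byte 6: a1 ^ ee = 4f
byte 7: 50 ^ ea = ba

0a7baa1c17174fba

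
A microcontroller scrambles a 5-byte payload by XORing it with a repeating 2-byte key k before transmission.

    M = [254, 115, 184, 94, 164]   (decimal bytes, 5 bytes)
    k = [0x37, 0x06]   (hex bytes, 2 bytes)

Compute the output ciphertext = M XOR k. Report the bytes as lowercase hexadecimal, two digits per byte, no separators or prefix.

The 2-byte key repeats, so the effective keystream is 37 06 37 06 37.
byte 0: 254 xor  55 = 201
byte 1: 115 xor   6 = 117
byte 2: 184 xor  55 = 143
byte 3:  94 xor   6 =  88
byte 4: 164 xor  55 = 147

c9758f5893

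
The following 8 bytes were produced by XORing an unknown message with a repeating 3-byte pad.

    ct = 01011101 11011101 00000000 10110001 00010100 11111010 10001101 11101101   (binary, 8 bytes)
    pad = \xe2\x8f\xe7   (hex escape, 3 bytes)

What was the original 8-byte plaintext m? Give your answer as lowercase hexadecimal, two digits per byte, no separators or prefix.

bf52e7539b1d6f62

The 3-byte key repeats, so the effective keystream is e2 8f e7 e2 8f e7 e2 8f.
byte 0: 01011101 ⊕ 11100010 = 10111111
byte 1: 11011101 ⊕ 10001111 = 01010010
byte 2: 00000000 ⊕ 11100111 = 11100111
byte 3: 10110001 ⊕ 11100010 = 01010011
byte 4: 00010100 ⊕ 10001111 = 10011011
byte 5: 11111010 ⊕ 11100111 = 00011101
byte 6: 10001101 ⊕ 11100010 = 01101111
byte 7: 11101101 ⊕ 10001111 = 01100010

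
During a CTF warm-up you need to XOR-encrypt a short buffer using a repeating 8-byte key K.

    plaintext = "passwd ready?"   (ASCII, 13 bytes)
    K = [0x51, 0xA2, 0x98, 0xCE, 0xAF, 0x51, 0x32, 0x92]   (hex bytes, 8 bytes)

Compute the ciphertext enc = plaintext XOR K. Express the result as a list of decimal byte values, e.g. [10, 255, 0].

[33, 195, 235, 189, 216, 53, 18, 224, 52, 195, 252, 183, 144]

The 8-byte key repeats, so the effective keystream is 51 a2 98 ce af 51 32 92 51 a2 98 ce af.
byte 0: 70 XOR 51 = 21
byte 1: 61 XOR a2 = c3
byte 2: 73 XOR 98 = eb
byte 3: 73 XOR ce = bd
byte 4: 77 XOR af = d8
byte 5: 64 XOR 51 = 35
byte 6: 20 XOR 32 = 12
byte 7: 72 XOR 92 = e0
byte 8: 65 XOR 51 = 34
byte 9: 61 XOR a2 = c3
byte 10: 64 XOR 98 = fc
byte 11: 79 XOR ce = b7
byte 12: 3f XOR af = 90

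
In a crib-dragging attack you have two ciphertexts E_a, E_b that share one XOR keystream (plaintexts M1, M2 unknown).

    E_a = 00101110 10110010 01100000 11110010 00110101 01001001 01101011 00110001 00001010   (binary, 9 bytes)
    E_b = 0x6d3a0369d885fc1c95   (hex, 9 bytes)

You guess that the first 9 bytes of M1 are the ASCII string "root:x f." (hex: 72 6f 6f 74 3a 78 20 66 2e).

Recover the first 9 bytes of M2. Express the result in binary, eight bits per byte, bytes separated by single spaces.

00110001 11100111 00001100 11101111 11010111 10110100 10110111 01001011 10110001

First, E_a ⊕ E_b = (M1 ⊕ K) ⊕ (M2 ⊕ K) = M1 ⊕ M2, so the key drops out. Then M2 = (M1 ⊕ M2) ⊕ M1 over the first 9 bytes.
byte 0: (2e ^ 6d) ^ 72 = 43 ^ 72 = 31
byte 1: (b2 ^ 3a) ^ 6f = 88 ^ 6f = e7
byte 2: (60 ^ 03) ^ 6f = 63 ^ 6f = 0c
byte 3: (f2 ^ 69) ^ 74 = 9b ^ 74 = ef
byte 4: (35 ^ d8) ^ 3a = ed ^ 3a = d7
byte 5: (49 ^ 85) ^ 78 = cc ^ 78 = b4
byte 6: (6b ^ fc) ^ 20 = 97 ^ 20 = b7
byte 7: (31 ^ 1c) ^ 66 = 2d ^ 66 = 4b
byte 8: (0a ^ 95) ^ 2e = 9f ^ 2e = b1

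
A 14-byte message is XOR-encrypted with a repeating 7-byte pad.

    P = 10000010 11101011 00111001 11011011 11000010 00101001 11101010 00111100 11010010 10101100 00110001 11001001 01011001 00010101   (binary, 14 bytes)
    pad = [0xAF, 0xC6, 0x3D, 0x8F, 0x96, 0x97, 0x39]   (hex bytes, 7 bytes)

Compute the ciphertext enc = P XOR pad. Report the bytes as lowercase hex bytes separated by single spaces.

The 7-byte key repeats, so the effective keystream is af c6 3d 8f 96 97 39 af c6 3d 8f 96 97 39.
byte 0: 82 ⊕ af = 2d
byte 1: eb ⊕ c6 = 2d
byte 2: 39 ⊕ 3d = 04
byte 3: db ⊕ 8f = 54
byte 4: c2 ⊕ 96 = 54
byte 5: 29 ⊕ 97 = be
byte 6: ea ⊕ 39 = d3
byte 7: 3c ⊕ af = 93
byte 8: d2 ⊕ c6 = 14
byte 9: ac ⊕ 3d = 91
byte 10: 31 ⊕ 8f = be
byte 11: c9 ⊕ 96 = 5f
byte 12: 59 ⊕ 97 = ce
byte 13: 15 ⊕ 39 = 2c

2d 2d 04 54 54 be d3 93 14 91 be 5f ce 2c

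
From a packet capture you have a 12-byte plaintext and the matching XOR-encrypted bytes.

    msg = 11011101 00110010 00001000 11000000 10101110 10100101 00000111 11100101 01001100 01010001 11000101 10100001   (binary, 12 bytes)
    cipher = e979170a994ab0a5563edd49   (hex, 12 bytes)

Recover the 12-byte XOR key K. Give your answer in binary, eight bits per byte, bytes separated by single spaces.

00110100 01001011 00011111 11001010 00110111 11101111 10110111 01000000 00011010 01101111 00011000 11101000

Since cipher = msg ⊕ K, XORing both sides with msg gives K = msg ⊕ cipher.
dd xor e9 = 34
32 xor 79 = 4b
08 xor 17 = 1f
c0 xor 0a = ca
ae xor 99 = 37
a5 xor 4a = ef
07 xor b0 = b7
e5 xor a5 = 40
4c xor 56 = 1a
51 xor 3e = 6f
c5 xor dd = 18
a1 xor 49 = e8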